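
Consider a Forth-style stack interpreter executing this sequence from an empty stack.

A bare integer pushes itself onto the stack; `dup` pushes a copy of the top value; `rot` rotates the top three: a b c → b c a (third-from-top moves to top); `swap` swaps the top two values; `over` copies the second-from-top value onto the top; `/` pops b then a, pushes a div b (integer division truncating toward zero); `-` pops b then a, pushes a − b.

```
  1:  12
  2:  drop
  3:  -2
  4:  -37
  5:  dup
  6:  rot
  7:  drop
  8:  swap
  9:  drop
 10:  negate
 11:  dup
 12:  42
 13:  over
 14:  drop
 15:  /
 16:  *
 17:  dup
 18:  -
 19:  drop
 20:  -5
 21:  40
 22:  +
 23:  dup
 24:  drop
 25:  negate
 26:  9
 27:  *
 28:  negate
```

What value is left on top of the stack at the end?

315

12     -> [12]
drop   -> []
-2     -> [-2]
-37    -> [-2, -37]
dup    -> [-2, -37, -37]
rot    -> [-37, -37, -2]
drop   -> [-37, -37]
swap   -> [-37, -37]
drop   -> [-37]
negate -> [37]
dup    -> [37, 37]
42     -> [37, 37, 42]
over   -> [37, 37, 42, 37]
drop   -> [37, 37, 42]
/      -> [37, 0]
*      -> [0]
dup    -> [0, 0]
-      -> [0]
drop   -> []
-5     -> [-5]
40     -> [-5, 40]
+      -> [35]
dup    -> [35, 35]
drop   -> [35]
negate -> [-35]
9      -> [-35, 9]
*      -> [-315]
negate -> [315]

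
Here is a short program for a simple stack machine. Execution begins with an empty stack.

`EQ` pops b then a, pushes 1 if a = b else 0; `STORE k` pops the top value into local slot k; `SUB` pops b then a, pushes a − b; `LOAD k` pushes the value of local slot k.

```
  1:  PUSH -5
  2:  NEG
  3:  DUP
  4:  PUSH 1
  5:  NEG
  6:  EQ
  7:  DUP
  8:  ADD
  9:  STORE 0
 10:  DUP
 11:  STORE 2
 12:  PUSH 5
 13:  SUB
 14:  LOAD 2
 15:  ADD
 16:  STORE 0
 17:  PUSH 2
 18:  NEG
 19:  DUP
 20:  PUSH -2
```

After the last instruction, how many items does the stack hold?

PUSH -5 → [-5]
NEG     → [5]
DUP     → [5, 5]
PUSH 1  → [5, 5, 1]
NEG     → [5, 5, -1]
EQ      → [5, 0]
DUP     → [5, 0, 0]
ADD     → [5, 0]
STORE 0 → [5]
DUP     → [5, 5]
STORE 2 → [5]
PUSH 5  → [5, 5]
SUB     → [0]
LOAD 2  → [0, 5]
ADD     → [5]
STORE 0 → []
PUSH 2  → [2]
NEG     → [-2]
DUP     → [-2, -2]
PUSH -2 → [-2, -2, -2]

3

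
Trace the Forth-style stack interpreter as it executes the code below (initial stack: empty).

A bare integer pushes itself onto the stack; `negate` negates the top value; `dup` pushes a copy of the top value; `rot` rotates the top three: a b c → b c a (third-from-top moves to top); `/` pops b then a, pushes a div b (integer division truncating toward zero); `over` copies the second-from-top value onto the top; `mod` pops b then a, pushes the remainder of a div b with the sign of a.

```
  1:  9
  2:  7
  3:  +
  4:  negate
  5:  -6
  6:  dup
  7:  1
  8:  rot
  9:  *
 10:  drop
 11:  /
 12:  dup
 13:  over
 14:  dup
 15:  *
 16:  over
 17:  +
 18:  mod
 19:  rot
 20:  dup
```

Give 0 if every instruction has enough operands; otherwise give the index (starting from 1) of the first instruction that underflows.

19

9      : [9]
7      : [9, 7]
+      : [16]
negate : [-16]
-6     : [-16, -6]
dup    : [-16, -6, -6]
1      : [-16, -6, -6, 1]
rot    : [-16, -6, 1, -6]
*      : [-16, -6, -6]
drop   : [-16, -6]
/      : [2]
dup    : [2, 2]
over   : [2, 2, 2]
dup    : [2, 2, 2, 2]
*      : [2, 2, 4]
over   : [2, 2, 4, 2]
+      : [2, 2, 6]
mod    : [2, 2]
rot  — needs 3 operands, stack has 2 → underflow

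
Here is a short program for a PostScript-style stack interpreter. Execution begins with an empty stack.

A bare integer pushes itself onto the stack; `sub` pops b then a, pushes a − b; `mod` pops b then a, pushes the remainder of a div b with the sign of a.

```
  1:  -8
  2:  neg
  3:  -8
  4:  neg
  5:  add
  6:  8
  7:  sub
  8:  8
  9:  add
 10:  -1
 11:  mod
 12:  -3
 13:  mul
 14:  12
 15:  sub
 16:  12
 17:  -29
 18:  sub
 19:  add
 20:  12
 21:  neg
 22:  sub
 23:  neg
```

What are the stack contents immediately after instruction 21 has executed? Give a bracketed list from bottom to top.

[29, -12]

-8  → -8
neg → 8
-8  → 8 -8
neg → 8 8
add → 16
8   → 16 8
sub → 8
8   → 8 8
add → 16
-1  → 16 -1
mod → 0
-3  → 0 -3
mul → 0
12  → 0 12
sub → -12
12  → -12 12
-29 → -12 12 -29
sub → -12 41
add → 29
12  → 29 12
neg → 29 -12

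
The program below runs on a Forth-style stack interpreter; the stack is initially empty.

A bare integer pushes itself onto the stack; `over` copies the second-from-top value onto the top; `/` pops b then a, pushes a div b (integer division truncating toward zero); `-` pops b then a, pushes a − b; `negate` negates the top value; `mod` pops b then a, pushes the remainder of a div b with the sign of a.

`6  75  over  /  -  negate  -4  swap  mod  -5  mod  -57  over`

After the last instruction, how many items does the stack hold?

3

6      → [6]
75     → [6, 75]
over   → [6, 75, 6]
/      → [6, 12]
-      → [-6]
negate → [6]
-4     → [6, -4]
swap   → [-4, 6]
mod    → [-4]
-5     → [-4, -5]
mod    → [-4]
-57    → [-4, -57]
over   → [-4, -57, -4]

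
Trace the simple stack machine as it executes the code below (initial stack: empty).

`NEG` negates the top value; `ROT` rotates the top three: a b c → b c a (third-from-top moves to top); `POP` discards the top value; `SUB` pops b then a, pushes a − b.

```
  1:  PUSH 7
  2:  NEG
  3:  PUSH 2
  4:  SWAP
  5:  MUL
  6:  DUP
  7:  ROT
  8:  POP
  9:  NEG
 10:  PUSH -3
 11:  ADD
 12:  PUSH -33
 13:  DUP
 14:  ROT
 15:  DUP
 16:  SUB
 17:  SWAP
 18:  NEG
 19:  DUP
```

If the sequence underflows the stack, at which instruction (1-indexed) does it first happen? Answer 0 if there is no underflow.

7

PUSH 7  7
NEG     -7
PUSH 2  -7 2
SWAP    2 -7
MUL     -14
DUP     -14 -14
ROT  — needs 3 operands, stack has 2 → underflow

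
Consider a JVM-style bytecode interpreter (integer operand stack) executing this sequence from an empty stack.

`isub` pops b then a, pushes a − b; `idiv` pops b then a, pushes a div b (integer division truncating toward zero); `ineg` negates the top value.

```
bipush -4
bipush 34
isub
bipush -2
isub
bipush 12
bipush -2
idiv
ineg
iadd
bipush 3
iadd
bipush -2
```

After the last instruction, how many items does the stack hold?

bipush -4 : [-4]
bipush 34 : [-4, 34]
isub      : [-38]
bipush -2 : [-38, -2]
isub      : [-36]
bipush 12 : [-36, 12]
bipush -2 : [-36, 12, -2]
idiv      : [-36, -6]
ineg      : [-36, 6]
iadd      : [-30]
bipush 3  : [-30, 3]
iadd      : [-27]
bipush -2 : [-27, -2]

2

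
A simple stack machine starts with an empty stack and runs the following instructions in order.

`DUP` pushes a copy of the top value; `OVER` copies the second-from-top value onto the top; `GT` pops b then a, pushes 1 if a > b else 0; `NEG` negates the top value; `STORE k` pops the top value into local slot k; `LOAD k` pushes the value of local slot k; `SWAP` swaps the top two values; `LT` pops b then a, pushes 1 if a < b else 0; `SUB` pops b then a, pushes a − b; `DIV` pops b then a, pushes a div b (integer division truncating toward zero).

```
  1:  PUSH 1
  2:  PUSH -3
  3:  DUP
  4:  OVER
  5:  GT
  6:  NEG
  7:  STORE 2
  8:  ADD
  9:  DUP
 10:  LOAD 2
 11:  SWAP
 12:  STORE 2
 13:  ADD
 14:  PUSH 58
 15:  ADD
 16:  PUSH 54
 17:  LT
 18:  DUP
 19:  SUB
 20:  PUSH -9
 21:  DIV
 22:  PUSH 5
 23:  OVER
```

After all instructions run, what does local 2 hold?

PUSH 1  -> 1
PUSH -3 -> 1 -3
DUP     -> 1 -3 -3
OVER    -> 1 -3 -3 -3
GT      -> 1 -3 0
NEG     -> 1 -3 0
STORE 2 -> 1 -3
ADD     -> -2
DUP     -> -2 -2
LOAD 2  -> -2 -2 0
SWAP    -> -2 0 -2
STORE 2 -> -2 0
ADD     -> -2
PUSH 58 -> -2 58
ADD     -> 56
PUSH 54 -> 56 54
LT      -> 0
DUP     -> 0 0
SUB     -> 0
PUSH -9 -> 0 -9
DIV     -> 0
PUSH 5  -> 0 5
OVER    -> 0 5 0

-2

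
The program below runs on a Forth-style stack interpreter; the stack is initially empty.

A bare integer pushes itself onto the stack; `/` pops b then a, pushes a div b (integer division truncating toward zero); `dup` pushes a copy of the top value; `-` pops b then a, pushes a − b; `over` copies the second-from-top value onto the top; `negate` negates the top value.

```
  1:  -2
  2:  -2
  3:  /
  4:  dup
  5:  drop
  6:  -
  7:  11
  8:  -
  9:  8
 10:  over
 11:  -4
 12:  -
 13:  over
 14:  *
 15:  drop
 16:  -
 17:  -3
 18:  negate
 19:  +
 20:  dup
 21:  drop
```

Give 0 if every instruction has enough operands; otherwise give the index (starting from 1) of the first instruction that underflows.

-2   → [-2]
-2   → [-2, -2]
/    → [1]
dup  → [1, 1]
drop → [1]
-  — needs 2 operands, stack has 1 → underflow

6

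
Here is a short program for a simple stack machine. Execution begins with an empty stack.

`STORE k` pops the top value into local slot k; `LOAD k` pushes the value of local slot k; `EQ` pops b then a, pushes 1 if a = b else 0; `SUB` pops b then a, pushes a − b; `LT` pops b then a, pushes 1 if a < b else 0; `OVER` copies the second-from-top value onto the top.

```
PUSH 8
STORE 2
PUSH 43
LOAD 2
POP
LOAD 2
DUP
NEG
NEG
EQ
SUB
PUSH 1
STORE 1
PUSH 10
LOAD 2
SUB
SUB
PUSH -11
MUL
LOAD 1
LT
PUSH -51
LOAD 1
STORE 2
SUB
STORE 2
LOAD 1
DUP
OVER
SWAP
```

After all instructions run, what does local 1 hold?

1

PUSH 8   → [8]
STORE 2  → []
PUSH 43  → [43]
LOAD 2   → [43, 8]
POP      → [43]
LOAD 2   → [43, 8]
DUP      → [43, 8, 8]
NEG      → [43, 8, -8]
NEG      → [43, 8, 8]
EQ       → [43, 1]
SUB      → [42]
PUSH 1   → [42, 1]
STORE 1  → [42]
PUSH 10  → [42, 10]
LOAD 2   → [42, 10, 8]
SUB      → [42, 2]
SUB      → [40]
PUSH -11 → [40, -11]
MUL      → [-440]
LOAD 1   → [-440, 1]
LT       → [1]
PUSH -51 → [1, -51]
LOAD 1   → [1, -51, 1]
STORE 2  → [1, -51]
SUB      → [52]
STORE 2  → []
LOAD 1   → [1]
DUP      → [1, 1]
OVER     → [1, 1, 1]
SWAP     → [1, 1, 1]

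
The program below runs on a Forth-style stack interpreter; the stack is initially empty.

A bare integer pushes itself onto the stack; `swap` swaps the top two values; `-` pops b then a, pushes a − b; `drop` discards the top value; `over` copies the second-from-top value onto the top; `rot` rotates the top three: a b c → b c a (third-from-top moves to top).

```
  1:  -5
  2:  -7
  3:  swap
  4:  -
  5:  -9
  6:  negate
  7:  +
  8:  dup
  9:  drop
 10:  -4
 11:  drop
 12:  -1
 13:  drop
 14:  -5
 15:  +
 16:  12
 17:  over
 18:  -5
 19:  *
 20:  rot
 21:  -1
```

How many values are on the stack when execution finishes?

4

-5     : [-5]
-7     : [-5, -7]
swap   : [-7, -5]
-      : [-2]
-9     : [-2, -9]
negate : [-2, 9]
+      : [7]
dup    : [7, 7]
drop   : [7]
-4     : [7, -4]
drop   : [7]
-1     : [7, -1]
drop   : [7]
-5     : [7, -5]
+      : [2]
12     : [2, 12]
over   : [2, 12, 2]
-5     : [2, 12, 2, -5]
*      : [2, 12, -10]
rot    : [12, -10, 2]
-1     : [12, -10, 2, -1]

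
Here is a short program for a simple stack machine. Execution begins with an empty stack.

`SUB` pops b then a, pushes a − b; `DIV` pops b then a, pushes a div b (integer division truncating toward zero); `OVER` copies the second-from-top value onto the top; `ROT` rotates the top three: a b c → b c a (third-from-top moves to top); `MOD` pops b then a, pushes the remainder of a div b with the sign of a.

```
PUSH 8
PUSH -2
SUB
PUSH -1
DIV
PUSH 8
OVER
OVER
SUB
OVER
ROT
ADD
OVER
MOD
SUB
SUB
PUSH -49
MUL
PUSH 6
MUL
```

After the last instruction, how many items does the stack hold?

1

PUSH 8   : [8]
PUSH -2  : [8, -2]
SUB      : [10]
PUSH -1  : [10, -1]
DIV      : [-10]
PUSH 8   : [-10, 8]
OVER     : [-10, 8, -10]
OVER     : [-10, 8, -10, 8]
SUB      : [-10, 8, -18]
OVER     : [-10, 8, -18, 8]
ROT      : [-10, -18, 8, 8]
ADD      : [-10, -18, 16]
OVER     : [-10, -18, 16, -18]
MOD      : [-10, -18, 16]
SUB      : [-10, -34]
SUB      : [24]
PUSH -49 : [24, -49]
MUL      : [-1176]
PUSH 6   : [-1176, 6]
MUL      : [-7056]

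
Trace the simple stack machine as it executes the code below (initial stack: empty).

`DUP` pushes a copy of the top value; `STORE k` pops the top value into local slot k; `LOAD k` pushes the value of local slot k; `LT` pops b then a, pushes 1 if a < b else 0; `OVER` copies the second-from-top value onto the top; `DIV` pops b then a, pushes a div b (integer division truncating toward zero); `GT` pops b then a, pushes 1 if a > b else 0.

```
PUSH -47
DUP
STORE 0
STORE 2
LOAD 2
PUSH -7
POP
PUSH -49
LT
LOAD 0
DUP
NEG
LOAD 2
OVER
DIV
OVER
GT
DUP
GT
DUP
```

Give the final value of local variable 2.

-47

PUSH -47 -> [-47]
DUP      -> [-47, -47]
STORE 0  -> [-47]
STORE 2  -> []
LOAD 2   -> [-47]
PUSH -7  -> [-47, -7]
POP      -> [-47]
PUSH -49 -> [-47, -49]
LT       -> [0]
LOAD 0   -> [0, -47]
DUP      -> [0, -47, -47]
NEG      -> [0, -47, 47]
LOAD 2   -> [0, -47, 47, -47]
OVER     -> [0, -47, 47, -47, 47]
DIV      -> [0, -47, 47, -1]
OVER     -> [0, -47, 47, -1, 47]
GT       -> [0, -47, 47, 0]
DUP      -> [0, -47, 47, 0, 0]
GT       -> [0, -47, 47, 0]
DUP      -> [0, -47, 47, 0, 0]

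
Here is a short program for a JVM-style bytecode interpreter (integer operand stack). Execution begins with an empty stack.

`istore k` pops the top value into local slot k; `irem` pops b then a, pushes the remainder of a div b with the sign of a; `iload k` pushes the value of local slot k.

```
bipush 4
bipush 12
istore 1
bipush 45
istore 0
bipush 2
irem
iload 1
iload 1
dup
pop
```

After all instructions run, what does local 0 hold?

bipush 4  -> [4]
bipush 12 -> [4, 12]
istore 1  -> [4]
bipush 45 -> [4, 45]
istore 0  -> [4]
bipush 2  -> [4, 2]
irem      -> [0]
iload 1   -> [0, 12]
iload 1   -> [0, 12, 12]
dup       -> [0, 12, 12, 12]
pop       -> [0, 12, 12]

45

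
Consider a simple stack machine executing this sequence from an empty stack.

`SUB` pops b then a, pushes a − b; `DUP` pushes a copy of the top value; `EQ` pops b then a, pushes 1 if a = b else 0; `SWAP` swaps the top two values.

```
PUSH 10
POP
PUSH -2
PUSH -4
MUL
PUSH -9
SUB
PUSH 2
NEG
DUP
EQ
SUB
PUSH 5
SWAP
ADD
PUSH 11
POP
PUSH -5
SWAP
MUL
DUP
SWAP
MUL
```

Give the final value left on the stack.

11025

PUSH 10 : 10
POP     : (empty)
PUSH -2 : -2
PUSH -4 : -2 -4
MUL     : 8
PUSH -9 : 8 -9
SUB     : 17
PUSH 2  : 17 2
NEG     : 17 -2
DUP     : 17 -2 -2
EQ      : 17 1
SUB     : 16
PUSH 5  : 16 5
SWAP    : 5 16
ADD     : 21
PUSH 11 : 21 11
POP     : 21
PUSH -5 : 21 -5
SWAP    : -5 21
MUL     : -105
DUP     : -105 -105
SWAP    : -105 -105
MUL     : 11025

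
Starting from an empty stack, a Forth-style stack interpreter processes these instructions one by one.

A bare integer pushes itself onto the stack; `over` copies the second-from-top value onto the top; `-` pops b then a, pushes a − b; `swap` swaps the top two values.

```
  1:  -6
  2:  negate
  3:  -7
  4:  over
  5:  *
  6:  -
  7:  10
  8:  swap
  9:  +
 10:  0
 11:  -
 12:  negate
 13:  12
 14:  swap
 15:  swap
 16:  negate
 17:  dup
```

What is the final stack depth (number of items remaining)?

3

-6     : [-6]
negate : [6]
-7     : [6, -7]
over   : [6, -7, 6]
*      : [6, -42]
-      : [48]
10     : [48, 10]
swap   : [10, 48]
+      : [58]
0      : [58, 0]
-      : [58]
negate : [-58]
12     : [-58, 12]
swap   : [12, -58]
swap   : [-58, 12]
negate : [-58, -12]
dup    : [-58, -12, -12]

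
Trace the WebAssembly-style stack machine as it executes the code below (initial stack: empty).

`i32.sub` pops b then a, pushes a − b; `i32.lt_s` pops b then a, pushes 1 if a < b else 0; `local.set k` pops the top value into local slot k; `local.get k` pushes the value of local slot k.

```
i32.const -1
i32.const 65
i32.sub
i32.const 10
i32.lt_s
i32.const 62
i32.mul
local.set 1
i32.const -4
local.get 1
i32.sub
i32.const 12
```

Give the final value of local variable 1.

i32.const -1 : -1
i32.const 65 : -1 65
i32.sub      : -66
i32.const 10 : -66 10
i32.lt_s     : 1
i32.const 62 : 1 62
i32.mul      : 62
local.set 1  : (empty)
i32.const -4 : -4
local.get 1  : -4 62
i32.sub      : -66
i32.const 12 : -66 12

62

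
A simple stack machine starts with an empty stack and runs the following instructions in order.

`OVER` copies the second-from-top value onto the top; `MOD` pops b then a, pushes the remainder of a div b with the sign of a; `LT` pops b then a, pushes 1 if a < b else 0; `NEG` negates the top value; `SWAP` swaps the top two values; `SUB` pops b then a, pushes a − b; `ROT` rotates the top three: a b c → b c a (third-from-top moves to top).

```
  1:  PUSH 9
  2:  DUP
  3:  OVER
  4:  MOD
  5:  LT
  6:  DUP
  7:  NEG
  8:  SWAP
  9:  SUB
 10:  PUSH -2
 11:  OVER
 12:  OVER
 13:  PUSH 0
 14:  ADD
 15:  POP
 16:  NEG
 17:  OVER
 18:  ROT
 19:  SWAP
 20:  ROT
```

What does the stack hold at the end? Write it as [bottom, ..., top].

PUSH 9  : 9
DUP     : 9 9
OVER    : 9 9 9
MOD     : 9 0
LT      : 0
DUP     : 0 0
NEG     : 0 0
SWAP    : 0 0
SUB     : 0
PUSH -2 : 0 -2
OVER    : 0 -2 0
OVER    : 0 -2 0 -2
PUSH 0  : 0 -2 0 -2 0
ADD     : 0 -2 0 -2
POP     : 0 -2 0
NEG     : 0 -2 0
OVER    : 0 -2 0 -2
ROT     : 0 0 -2 -2
SWAP    : 0 0 -2 -2
ROT     : 0 -2 -2 0

[0, -2, -2, 0]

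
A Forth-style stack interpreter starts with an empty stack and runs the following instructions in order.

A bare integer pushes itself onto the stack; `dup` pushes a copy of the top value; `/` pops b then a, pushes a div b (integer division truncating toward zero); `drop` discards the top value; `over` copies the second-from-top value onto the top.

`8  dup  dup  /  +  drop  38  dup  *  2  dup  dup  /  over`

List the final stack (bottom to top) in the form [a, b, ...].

[1444, 2, 1, 2]

8    → [8]
dup  → [8, 8]
dup  → [8, 8, 8]
/    → [8, 1]
+    → [9]
drop → []
38   → [38]
dup  → [38, 38]
*    → [1444]
2    → [1444, 2]
dup  → [1444, 2, 2]
dup  → [1444, 2, 2, 2]
/    → [1444, 2, 1]
over → [1444, 2, 1, 2]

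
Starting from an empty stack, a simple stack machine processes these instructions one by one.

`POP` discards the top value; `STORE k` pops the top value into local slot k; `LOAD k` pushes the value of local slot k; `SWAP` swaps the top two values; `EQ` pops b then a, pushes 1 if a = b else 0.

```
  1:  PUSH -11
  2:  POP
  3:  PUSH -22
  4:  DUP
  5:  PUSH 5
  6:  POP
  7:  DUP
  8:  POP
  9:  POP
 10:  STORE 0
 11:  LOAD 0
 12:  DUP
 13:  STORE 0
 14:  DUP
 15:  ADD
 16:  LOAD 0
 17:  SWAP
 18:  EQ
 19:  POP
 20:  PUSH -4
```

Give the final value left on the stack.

PUSH -11  [-11]
POP       []
PUSH -22  [-22]
DUP       [-22, -22]
PUSH 5    [-22, -22, 5]
POP       [-22, -22]
DUP       [-22, -22, -22]
POP       [-22, -22]
POP       [-22]
STORE 0   []
LOAD 0    [-22]
DUP       [-22, -22]
STORE 0   [-22]
DUP       [-22, -22]
ADD       [-44]
LOAD 0    [-44, -22]
SWAP      [-22, -44]
EQ        [0]
POP       []
PUSH -4   [-4]

-4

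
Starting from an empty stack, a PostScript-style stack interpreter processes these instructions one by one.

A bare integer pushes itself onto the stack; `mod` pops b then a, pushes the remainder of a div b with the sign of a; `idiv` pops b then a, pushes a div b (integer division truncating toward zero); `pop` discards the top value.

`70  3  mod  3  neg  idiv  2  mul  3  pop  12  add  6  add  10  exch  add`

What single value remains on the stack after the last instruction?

70    [70]
3     [70, 3]
mod   [1]
3     [1, 3]
neg   [1, -3]
idiv  [0]
2     [0, 2]
mul   [0]
3     [0, 3]
pop   [0]
12    [0, 12]
add   [12]
6     [12, 6]
add   [18]
10    [18, 10]
exch  [10, 18]
add   [28]

28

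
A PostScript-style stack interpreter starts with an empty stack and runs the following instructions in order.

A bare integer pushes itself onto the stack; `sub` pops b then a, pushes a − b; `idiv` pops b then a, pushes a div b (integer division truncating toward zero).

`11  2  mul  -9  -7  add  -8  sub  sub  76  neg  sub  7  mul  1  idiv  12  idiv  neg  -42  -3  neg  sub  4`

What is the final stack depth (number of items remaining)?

3

11    [11]
2     [11, 2]
mul   [22]
-9    [22, -9]
-7    [22, -9, -7]
add   [22, -16]
-8    [22, -16, -8]
sub   [22, -8]
sub   [30]
76    [30, 76]
neg   [30, -76]
sub   [106]
7     [106, 7]
mul   [742]
1     [742, 1]
idiv  [742]
12    [742, 12]
idiv  [61]
neg   [-61]
-42   [-61, -42]
-3    [-61, -42, -3]
neg   [-61, -42, 3]
sub   [-61, -45]
4     [-61, -45, 4]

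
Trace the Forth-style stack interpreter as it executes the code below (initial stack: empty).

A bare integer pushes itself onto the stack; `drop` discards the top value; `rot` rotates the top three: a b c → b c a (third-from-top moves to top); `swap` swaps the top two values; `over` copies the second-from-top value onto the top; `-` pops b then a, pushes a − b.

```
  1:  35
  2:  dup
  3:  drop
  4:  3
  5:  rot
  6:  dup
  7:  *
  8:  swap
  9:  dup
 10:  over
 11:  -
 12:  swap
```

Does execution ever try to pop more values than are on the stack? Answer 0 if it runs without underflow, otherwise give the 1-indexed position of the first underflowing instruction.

5

35    [35]
dup   [35, 35]
drop  [35]
3     [35, 3]
rot  — needs 3 operands, stack has 2 → underflow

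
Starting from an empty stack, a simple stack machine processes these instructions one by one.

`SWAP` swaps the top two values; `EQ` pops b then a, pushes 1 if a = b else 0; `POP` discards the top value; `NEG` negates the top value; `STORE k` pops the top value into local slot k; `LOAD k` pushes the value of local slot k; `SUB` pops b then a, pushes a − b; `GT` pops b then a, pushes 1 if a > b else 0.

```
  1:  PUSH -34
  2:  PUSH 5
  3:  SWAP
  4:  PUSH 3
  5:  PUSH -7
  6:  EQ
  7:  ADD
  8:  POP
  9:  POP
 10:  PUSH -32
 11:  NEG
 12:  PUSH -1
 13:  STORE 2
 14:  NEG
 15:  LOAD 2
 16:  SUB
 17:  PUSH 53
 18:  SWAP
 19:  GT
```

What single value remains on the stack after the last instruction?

1

PUSH -34 : -34
PUSH 5   : -34 5
SWAP     : 5 -34
PUSH 3   : 5 -34 3
PUSH -7  : 5 -34 3 -7
EQ       : 5 -34 0
ADD      : 5 -34
POP      : 5
POP      : (empty)
PUSH -32 : -32
NEG      : 32
PUSH -1  : 32 -1
STORE 2  : 32
NEG      : -32
LOAD 2   : -32 -1
SUB      : -31
PUSH 53  : -31 53
SWAP     : 53 -31
GT       : 1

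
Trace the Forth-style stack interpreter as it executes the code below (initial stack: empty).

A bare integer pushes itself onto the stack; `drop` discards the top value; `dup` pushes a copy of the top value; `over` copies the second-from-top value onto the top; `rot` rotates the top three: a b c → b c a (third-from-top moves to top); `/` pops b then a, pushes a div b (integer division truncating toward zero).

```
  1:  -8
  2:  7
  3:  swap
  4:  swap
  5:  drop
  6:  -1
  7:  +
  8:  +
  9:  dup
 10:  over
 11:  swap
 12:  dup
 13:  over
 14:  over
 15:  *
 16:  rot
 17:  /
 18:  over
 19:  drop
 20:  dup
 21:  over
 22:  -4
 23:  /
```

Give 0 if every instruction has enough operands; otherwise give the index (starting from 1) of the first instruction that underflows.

-8   -> [-8]
7    -> [-8, 7]
swap -> [7, -8]
swap -> [-8, 7]
drop -> [-8]
-1   -> [-8, -1]
+    -> [-9]
+  — needs 2 operands, stack has 1 → underflow

8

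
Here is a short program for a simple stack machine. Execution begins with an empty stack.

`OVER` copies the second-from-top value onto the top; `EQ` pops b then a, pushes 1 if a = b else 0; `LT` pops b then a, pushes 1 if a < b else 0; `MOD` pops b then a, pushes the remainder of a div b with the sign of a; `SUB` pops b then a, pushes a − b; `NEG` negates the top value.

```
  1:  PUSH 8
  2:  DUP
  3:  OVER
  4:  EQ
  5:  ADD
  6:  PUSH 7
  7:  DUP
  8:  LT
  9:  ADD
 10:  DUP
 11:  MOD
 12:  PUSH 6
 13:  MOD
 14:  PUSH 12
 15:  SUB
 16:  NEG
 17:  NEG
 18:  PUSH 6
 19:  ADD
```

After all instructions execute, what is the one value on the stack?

PUSH 8  → [8]
DUP     → [8, 8]
OVER    → [8, 8, 8]
EQ      → [8, 1]
ADD     → [9]
PUSH 7  → [9, 7]
DUP     → [9, 7, 7]
LT      → [9, 0]
ADD     → [9]
DUP     → [9, 9]
MOD     → [0]
PUSH 6  → [0, 6]
MOD     → [0]
PUSH 12 → [0, 12]
SUB     → [-12]
NEG     → [12]
NEG     → [-12]
PUSH 6  → [-12, 6]
ADD     → [-6]

-6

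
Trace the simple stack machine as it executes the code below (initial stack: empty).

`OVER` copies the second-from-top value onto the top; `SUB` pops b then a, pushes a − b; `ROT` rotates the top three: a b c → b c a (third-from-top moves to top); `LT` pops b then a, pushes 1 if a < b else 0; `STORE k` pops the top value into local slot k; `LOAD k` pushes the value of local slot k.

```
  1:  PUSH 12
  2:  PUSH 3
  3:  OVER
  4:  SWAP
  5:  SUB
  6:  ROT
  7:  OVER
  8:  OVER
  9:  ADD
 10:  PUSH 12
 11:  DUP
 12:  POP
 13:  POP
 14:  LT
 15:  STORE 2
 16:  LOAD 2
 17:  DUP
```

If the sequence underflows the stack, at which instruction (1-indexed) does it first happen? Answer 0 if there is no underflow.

PUSH 12 -> [12]
PUSH 3  -> [12, 3]
OVER    -> [12, 3, 12]
SWAP    -> [12, 12, 3]
SUB     -> [12, 9]
ROT  — needs 3 operands, stack has 2 → underflow

6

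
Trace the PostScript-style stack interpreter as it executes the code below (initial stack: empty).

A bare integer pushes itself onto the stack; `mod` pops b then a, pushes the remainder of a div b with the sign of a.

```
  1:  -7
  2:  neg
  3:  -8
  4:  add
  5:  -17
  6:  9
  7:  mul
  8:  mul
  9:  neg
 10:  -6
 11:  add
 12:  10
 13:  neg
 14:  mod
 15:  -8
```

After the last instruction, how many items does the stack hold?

-7  → [-7]
neg → [7]
-8  → [7, -8]
add → [-1]
-17 → [-1, -17]
9   → [-1, -17, 9]
mul → [-1, -153]
mul → [153]
neg → [-153]
-6  → [-153, -6]
add → [-159]
10  → [-159, 10]
neg → [-159, -10]
mod → [-9]
-8  → [-9, -8]

2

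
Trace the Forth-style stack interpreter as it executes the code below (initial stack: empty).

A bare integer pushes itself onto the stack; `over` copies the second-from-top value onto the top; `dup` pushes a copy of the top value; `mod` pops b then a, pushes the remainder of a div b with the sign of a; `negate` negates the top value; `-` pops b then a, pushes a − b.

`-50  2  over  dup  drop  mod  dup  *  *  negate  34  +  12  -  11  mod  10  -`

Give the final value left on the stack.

-8

-50    -> [-50]
2      -> [-50, 2]
over   -> [-50, 2, -50]
dup    -> [-50, 2, -50, -50]
drop   -> [-50, 2, -50]
mod    -> [-50, 2]
dup    -> [-50, 2, 2]
*      -> [-50, 4]
*      -> [-200]
negate -> [200]
34     -> [200, 34]
+      -> [234]
12     -> [234, 12]
-      -> [222]
11     -> [222, 11]
mod    -> [2]
10     -> [2, 10]
-      -> [-8]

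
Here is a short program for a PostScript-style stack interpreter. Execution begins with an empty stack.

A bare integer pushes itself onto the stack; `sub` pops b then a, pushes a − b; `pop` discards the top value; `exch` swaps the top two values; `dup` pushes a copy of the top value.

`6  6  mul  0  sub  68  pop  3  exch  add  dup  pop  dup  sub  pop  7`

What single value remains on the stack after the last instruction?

7

6    -> [6]
6    -> [6, 6]
mul  -> [36]
0    -> [36, 0]
sub  -> [36]
68   -> [36, 68]
pop  -> [36]
3    -> [36, 3]
exch -> [3, 36]
add  -> [39]
dup  -> [39, 39]
pop  -> [39]
dup  -> [39, 39]
sub  -> [0]
pop  -> []
7    -> [7]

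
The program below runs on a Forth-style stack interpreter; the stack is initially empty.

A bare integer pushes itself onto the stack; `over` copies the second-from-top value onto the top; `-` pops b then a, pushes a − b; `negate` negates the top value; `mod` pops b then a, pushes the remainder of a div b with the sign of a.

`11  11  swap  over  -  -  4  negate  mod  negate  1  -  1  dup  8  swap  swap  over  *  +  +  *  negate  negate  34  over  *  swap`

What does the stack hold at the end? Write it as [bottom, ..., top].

11     → [11]
11     → [11, 11]
swap   → [11, 11]
over   → [11, 11, 11]
-      → [11, 0]
-      → [11]
4      → [11, 4]
negate → [11, -4]
mod    → [3]
negate → [-3]
1      → [-3, 1]
-      → [-4]
1      → [-4, 1]
dup    → [-4, 1, 1]
8      → [-4, 1, 1, 8]
swap   → [-4, 1, 8, 1]
swap   → [-4, 1, 1, 8]
over   → [-4, 1, 1, 8, 1]
*      → [-4, 1, 1, 8]
+      → [-4, 1, 9]
+      → [-4, 10]
*      → [-40]
negate → [40]
negate → [-40]
34     → [-40, 34]
over   → [-40, 34, -40]
*      → [-40, -1360]
swap   → [-1360, -40]

[-1360, -40]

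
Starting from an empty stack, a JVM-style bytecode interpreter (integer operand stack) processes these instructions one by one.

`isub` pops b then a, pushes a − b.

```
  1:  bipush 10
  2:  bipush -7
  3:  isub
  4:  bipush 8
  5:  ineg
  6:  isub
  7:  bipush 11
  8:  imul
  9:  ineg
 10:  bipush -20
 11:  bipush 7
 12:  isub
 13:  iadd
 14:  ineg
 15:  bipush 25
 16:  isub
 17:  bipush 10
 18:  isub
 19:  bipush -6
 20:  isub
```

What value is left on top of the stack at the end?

273

bipush 10  : 10
bipush -7  : 10 -7
isub       : 17
bipush 8   : 17 8
ineg       : 17 -8
isub       : 25
bipush 11  : 25 11
imul       : 275
ineg       : -275
bipush -20 : -275 -20
bipush 7   : -275 -20 7
isub       : -275 -27
iadd       : -302
ineg       : 302
bipush 25  : 302 25
isub       : 277
bipush 10  : 277 10
isub       : 267
bipush -6  : 267 -6
isub       : 273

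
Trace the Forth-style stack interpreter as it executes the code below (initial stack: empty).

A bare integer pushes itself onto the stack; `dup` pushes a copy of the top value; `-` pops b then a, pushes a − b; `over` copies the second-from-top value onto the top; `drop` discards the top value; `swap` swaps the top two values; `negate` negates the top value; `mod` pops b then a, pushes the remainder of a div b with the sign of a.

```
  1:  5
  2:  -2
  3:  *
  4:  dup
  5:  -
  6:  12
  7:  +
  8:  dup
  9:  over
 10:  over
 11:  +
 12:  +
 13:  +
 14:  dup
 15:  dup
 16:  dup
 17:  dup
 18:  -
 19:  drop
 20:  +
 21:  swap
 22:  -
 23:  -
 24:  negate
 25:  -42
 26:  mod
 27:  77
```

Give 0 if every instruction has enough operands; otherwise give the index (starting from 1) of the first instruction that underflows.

5     [5]
-2    [5, -2]
*     [-10]
dup   [-10, -10]
-     [0]
12    [0, 12]
+     [12]
dup   [12, 12]
over  [12, 12, 12]
over  [12, 12, 12, 12]
+     [12, 12, 24]
+     [12, 36]
+     [48]
dup   [48, 48]
dup   [48, 48, 48]
dup   [48, 48, 48, 48]
dup   [48, 48, 48, 48, 48]
-     [48, 48, 48, 0]
drop  [48, 48, 48]
+     [48, 96]
swap  [96, 48]
-     [48]
-  — needs 2 operands, stack has 1 → underflow

23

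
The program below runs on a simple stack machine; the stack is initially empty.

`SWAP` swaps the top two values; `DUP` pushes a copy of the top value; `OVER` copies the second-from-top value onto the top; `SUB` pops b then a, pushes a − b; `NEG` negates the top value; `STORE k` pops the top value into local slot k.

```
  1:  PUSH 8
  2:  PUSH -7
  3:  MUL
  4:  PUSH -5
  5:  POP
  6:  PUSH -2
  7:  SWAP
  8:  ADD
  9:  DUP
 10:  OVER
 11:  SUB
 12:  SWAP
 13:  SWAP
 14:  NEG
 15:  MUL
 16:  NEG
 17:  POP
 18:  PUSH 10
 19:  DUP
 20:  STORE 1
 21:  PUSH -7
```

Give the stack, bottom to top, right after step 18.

PUSH 8  → 8
PUSH -7 → 8 -7
MUL     → -56
PUSH -5 → -56 -5
POP     → -56
PUSH -2 → -56 -2
SWAP    → -2 -56
ADD     → -58
DUP     → -58 -58
OVER    → -58 -58 -58
SUB     → -58 0
SWAP    → 0 -58
SWAP    → -58 0
NEG     → -58 0
MUL     → 0
NEG     → 0
POP     → (empty)
PUSH 10 → 10

[10]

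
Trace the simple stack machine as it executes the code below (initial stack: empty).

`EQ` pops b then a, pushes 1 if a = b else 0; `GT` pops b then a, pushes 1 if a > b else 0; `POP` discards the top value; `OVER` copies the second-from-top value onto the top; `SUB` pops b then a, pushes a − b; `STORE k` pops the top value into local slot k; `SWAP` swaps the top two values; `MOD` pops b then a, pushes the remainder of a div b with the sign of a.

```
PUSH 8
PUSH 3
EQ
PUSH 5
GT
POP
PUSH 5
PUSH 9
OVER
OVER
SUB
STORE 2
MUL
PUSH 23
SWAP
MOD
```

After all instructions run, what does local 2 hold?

PUSH 8   [8]
PUSH 3   [8, 3]
EQ       [0]
PUSH 5   [0, 5]
GT       [0]
POP      []
PUSH 5   [5]
PUSH 9   [5, 9]
OVER     [5, 9, 5]
OVER     [5, 9, 5, 9]
SUB      [5, 9, -4]
STORE 2  [5, 9]
MUL      [45]
PUSH 23  [45, 23]
SWAP     [23, 45]
MOD      [23]

-4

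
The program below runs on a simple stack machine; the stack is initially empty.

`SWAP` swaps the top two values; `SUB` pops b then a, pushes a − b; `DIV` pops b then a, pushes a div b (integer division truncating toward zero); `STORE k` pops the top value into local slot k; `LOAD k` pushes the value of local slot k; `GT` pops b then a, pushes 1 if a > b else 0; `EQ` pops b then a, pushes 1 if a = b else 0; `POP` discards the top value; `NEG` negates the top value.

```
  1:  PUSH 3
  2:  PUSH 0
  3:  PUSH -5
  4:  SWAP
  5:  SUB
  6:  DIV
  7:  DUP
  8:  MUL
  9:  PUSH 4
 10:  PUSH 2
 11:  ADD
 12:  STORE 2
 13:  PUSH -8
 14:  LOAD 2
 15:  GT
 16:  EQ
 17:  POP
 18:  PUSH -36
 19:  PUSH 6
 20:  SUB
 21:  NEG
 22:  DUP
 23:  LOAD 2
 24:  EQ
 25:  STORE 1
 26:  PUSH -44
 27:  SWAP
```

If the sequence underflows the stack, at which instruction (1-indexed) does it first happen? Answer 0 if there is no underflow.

0

PUSH 3    [3]
PUSH 0    [3, 0]
PUSH -5   [3, 0, -5]
SWAP      [3, -5, 0]
SUB       [3, -5]
DIV       [0]
DUP       [0, 0]
MUL       [0]
PUSH 4    [0, 4]
PUSH 2    [0, 4, 2]
ADD       [0, 6]
STORE 2   [0]
PUSH -8   [0, -8]
LOAD 2    [0, -8, 6]
GT        [0, 0]
EQ        [1]
POP       []
PUSH -36  [-36]
PUSH 6    [-36, 6]
SUB       [-42]
NEG       [42]
DUP       [42, 42]
LOAD 2    [42, 42, 6]
EQ        [42, 0]
STORE 1   [42]
PUSH -44  [42, -44]
SWAP      [-44, 42]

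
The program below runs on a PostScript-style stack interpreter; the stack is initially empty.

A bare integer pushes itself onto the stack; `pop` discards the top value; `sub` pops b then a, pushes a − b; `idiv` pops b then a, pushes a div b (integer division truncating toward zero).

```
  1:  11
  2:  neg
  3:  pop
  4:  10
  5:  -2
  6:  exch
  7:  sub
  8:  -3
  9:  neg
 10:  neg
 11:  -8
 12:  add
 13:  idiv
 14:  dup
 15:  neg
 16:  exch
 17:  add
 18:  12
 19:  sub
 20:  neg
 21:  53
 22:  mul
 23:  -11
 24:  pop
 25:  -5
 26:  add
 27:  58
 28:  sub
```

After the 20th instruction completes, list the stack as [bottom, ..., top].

[12]

11   : [11]
neg  : [-11]
pop  : []
10   : [10]
-2   : [10, -2]
exch : [-2, 10]
sub  : [-12]
-3   : [-12, -3]
neg  : [-12, 3]
neg  : [-12, -3]
-8   : [-12, -3, -8]
add  : [-12, -11]
idiv : [1]
dup  : [1, 1]
neg  : [1, -1]
exch : [-1, 1]
add  : [0]
12   : [0, 12]
sub  : [-12]
neg  : [12]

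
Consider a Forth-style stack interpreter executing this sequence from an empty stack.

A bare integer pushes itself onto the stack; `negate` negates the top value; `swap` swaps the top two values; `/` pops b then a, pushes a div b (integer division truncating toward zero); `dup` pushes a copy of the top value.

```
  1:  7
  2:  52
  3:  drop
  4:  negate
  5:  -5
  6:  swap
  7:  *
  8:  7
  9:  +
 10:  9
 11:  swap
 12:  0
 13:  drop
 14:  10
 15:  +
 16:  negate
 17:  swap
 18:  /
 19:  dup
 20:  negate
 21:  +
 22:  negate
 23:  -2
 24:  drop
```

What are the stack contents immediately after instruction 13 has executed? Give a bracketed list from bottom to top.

[9, 42]

7       7
52      7 52
drop    7
negate  -7
-5      -7 -5
swap    -5 -7
*       35
7       35 7
+       42
9       42 9
swap    9 42
0       9 42 0
drop    9 42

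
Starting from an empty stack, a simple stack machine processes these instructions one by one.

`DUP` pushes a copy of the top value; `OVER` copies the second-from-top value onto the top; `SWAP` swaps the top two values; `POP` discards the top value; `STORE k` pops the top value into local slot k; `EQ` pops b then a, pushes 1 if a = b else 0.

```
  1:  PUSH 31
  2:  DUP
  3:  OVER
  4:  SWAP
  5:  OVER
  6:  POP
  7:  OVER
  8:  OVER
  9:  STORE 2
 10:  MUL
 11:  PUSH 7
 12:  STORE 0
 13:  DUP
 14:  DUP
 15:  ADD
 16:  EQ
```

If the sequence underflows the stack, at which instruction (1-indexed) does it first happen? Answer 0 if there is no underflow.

PUSH 31 → 31
DUP     → 31 31
OVER    → 31 31 31
SWAP    → 31 31 31
OVER    → 31 31 31 31
POP     → 31 31 31
OVER    → 31 31 31 31
OVER    → 31 31 31 31 31
STORE 2 → 31 31 31 31
MUL     → 31 31 961
PUSH 7  → 31 31 961 7
STORE 0 → 31 31 961
DUP     → 31 31 961 961
DUP     → 31 31 961 961 961
ADD     → 31 31 961 1922
EQ      → 31 31 0

0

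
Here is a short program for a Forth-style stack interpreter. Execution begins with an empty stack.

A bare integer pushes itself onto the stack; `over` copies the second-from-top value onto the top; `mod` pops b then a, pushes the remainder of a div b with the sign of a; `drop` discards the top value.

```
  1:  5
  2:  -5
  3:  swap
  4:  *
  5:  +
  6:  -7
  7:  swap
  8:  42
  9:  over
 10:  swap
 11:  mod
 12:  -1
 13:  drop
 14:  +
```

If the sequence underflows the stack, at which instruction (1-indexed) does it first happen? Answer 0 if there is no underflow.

5

5     5
-5    5 -5
swap  -5 5
*     -25
+  — needs 2 operands, stack has 1 → underflow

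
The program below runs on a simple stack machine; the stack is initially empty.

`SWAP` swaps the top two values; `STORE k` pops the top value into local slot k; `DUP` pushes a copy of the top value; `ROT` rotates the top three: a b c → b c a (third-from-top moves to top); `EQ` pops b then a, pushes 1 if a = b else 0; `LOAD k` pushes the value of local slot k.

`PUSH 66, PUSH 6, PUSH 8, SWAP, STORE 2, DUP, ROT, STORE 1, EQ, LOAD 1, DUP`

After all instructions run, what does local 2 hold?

PUSH 66 → [66]
PUSH 6  → [66, 6]
PUSH 8  → [66, 6, 8]
SWAP    → [66, 8, 6]
STORE 2 → [66, 8]
DUP     → [66, 8, 8]
ROT     → [8, 8, 66]
STORE 1 → [8, 8]
EQ      → [1]
LOAD 1  → [1, 66]
DUP     → [1, 66, 66]

6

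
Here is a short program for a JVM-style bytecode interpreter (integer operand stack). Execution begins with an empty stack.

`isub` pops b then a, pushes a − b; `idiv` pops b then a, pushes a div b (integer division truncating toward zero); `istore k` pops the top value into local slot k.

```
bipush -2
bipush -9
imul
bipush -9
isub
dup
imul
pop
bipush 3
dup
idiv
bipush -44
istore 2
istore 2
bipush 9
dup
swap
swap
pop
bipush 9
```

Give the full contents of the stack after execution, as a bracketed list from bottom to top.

bipush -2  -> -2
bipush -9  -> -2 -9
imul       -> 18
bipush -9  -> 18 -9
isub       -> 27
dup        -> 27 27
imul       -> 729
pop        -> (empty)
bipush 3   -> 3
dup        -> 3 3
idiv       -> 1
bipush -44 -> 1 -44
istore 2   -> 1
istore 2   -> (empty)
bipush 9   -> 9
dup        -> 9 9
swap       -> 9 9
swap       -> 9 9
pop        -> 9
bipush 9   -> 9 9

[9, 9]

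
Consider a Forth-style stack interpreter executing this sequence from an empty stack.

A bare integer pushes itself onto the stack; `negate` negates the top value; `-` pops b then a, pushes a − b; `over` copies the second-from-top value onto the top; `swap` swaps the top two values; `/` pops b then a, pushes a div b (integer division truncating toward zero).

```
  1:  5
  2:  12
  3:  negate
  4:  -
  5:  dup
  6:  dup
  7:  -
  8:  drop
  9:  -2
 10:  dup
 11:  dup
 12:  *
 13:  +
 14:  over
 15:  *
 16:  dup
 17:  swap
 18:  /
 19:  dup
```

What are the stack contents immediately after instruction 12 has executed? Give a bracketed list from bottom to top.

5      → 5
12     → 5 12
negate → 5 -12
-      → 17
dup    → 17 17
dup    → 17 17 17
-      → 17 0
drop   → 17
-2     → 17 -2
dup    → 17 -2 -2
dup    → 17 -2 -2 -2
*      → 17 -2 4

[17, -2, 4]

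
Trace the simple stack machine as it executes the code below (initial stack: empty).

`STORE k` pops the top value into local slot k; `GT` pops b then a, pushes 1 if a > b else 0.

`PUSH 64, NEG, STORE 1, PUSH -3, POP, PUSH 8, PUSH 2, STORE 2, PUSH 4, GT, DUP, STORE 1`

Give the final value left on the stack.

1

PUSH 64 → [64]
NEG     → [-64]
STORE 1 → []
PUSH -3 → [-3]
POP     → []
PUSH 8  → [8]
PUSH 2  → [8, 2]
STORE 2 → [8]
PUSH 4  → [8, 4]
GT      → [1]
DUP     → [1, 1]
STORE 1 → [1]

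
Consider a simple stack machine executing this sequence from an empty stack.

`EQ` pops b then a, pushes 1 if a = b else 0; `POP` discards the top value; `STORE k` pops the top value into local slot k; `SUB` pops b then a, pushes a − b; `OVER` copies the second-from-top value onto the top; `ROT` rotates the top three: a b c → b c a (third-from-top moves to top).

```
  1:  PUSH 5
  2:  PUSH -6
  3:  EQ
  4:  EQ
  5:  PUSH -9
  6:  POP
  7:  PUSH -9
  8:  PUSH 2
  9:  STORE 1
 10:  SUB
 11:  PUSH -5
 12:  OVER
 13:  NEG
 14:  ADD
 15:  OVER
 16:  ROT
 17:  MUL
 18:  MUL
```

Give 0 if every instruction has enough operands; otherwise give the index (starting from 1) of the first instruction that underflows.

PUSH 5  → [5]
PUSH -6 → [5, -6]
EQ      → [0]
EQ  — needs 2 operands, stack has 1 → underflow

4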